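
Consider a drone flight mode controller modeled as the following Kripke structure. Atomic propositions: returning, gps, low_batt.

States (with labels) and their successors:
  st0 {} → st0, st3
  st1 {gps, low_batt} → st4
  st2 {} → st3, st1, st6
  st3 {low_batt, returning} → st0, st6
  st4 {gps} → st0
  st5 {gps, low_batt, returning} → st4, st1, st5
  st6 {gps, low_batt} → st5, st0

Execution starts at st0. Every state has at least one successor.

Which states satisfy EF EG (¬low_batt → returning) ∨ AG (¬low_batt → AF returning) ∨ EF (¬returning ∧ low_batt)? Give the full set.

States satisfying EG (¬low_batt → returning): {st3, st5, st6}.
States satisfying EF EG (¬low_batt → returning): {st0, st1, st2, st3, st4, st5, st6}.
States satisfying ¬low_batt → AF returning: {st1, st3, st5, st6}.
States satisfying AG (¬low_batt → AF returning): ∅.
States satisfying ¬returning ∧ low_batt: {st1, st6}.
States satisfying EF (¬returning ∧ low_batt): {st0, st1, st2, st3, st4, st5, st6}.
States satisfying EF EG (¬low_batt → returning) ∨ AG (¬low_batt → AF returning) ∨ EF (¬returning ∧ low_batt): {st0, st1, st2, st3, st4, st5, st6}.

{st0, st1, st2, st3, st4, st5, st6}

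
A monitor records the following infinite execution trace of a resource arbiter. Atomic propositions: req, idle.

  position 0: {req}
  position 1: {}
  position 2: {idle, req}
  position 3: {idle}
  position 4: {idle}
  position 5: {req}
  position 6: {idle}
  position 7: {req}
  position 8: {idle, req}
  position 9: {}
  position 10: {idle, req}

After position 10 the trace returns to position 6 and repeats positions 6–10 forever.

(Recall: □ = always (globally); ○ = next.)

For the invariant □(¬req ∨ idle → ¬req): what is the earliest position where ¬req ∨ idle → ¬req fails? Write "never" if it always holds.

Check ¬req ∨ idle → ¬req at each position in order: 0 ✓, 1 ✓.
At position 2 the labels are {idle, req}, so ¬req ∨ idle → ¬req is false there. This is the first violation.

2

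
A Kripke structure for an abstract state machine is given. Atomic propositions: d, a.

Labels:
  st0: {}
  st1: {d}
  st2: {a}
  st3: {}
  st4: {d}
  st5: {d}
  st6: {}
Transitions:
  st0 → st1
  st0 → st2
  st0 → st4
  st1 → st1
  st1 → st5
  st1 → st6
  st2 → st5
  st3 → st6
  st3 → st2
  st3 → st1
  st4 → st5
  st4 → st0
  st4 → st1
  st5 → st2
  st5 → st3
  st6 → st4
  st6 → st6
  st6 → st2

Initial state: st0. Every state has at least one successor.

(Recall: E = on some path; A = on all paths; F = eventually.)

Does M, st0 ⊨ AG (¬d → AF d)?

Does not hold

States satisfying ¬d → AF d: {st0, st1, st2, st4, st5}.
States satisfying AG (¬d → AF d): ∅.
st3 is reachable from st0 and violates ¬d → AF d, so AG fails at st0.
st0 ∉ Sat(AG (¬d → AF d)).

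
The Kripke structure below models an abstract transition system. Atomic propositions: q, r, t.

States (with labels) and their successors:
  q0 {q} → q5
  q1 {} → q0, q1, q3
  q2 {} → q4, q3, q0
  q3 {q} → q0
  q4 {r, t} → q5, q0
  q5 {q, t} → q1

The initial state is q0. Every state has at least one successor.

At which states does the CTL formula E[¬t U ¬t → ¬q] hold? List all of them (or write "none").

{q0, q1, q2, q3, q4, q5}

States satisfying ¬t: {q0, q1, q2, q3}.
States satisfying ¬t → ¬q: {q1, q2, q4, q5}.
States satisfying E[¬t U ¬t → ¬q]: {q0, q1, q2, q3, q4, q5}.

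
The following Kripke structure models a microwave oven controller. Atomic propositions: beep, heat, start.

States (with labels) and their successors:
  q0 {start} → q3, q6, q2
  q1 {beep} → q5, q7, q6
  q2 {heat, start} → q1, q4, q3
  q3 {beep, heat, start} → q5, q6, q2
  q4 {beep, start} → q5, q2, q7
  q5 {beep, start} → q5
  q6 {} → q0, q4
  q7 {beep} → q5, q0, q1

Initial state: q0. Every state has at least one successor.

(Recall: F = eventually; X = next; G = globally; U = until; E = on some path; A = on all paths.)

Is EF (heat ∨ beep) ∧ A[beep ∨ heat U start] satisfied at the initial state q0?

States satisfying heat ∨ beep: {q1, q2, q3, q4, q5, q7}.
States satisfying EF (heat ∨ beep): {q0, q1, q2, q3, q4, q5, q6, q7}.
States satisfying beep ∨ heat: {q1, q2, q3, q4, q5, q7}.
States satisfying start: {q0, q2, q3, q4, q5}.
States satisfying A[beep ∨ heat U start]: {q0, q2, q3, q4, q5}.
States satisfying EF (heat ∨ beep) ∧ A[beep ∨ heat U start]: {q0, q2, q3, q4, q5}.
q0 ∈ Sat(EF (heat ∨ beep) ∧ A[beep ∨ heat U start]).

Yes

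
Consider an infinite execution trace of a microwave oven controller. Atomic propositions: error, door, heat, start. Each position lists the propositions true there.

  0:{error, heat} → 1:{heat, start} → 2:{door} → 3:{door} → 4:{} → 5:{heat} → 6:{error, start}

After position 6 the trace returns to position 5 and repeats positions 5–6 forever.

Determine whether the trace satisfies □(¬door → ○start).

¬door → ○start must hold at every position from 0 onward. It fails at position 1, so □(¬door → ○start) is false.
Positions where ¬door holds: 0, 1, 4, 5, 6.
Check ○start at each: 0→ok, 1→fails, 4→fails, 5→ok, 6→fails.

Does not hold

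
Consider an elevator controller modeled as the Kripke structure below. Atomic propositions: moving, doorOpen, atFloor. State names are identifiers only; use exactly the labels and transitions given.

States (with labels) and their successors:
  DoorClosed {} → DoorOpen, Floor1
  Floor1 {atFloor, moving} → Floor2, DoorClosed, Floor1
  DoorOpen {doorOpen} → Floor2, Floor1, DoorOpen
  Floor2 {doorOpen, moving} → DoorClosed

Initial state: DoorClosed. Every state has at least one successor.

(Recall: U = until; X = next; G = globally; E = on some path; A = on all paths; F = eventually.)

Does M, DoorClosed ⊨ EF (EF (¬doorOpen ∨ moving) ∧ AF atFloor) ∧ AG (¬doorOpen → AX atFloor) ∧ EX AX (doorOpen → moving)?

Does not hold

States satisfying EF (¬doorOpen ∨ moving) ∧ AF atFloor: {Floor1}.
States satisfying EF (EF (¬doorOpen ∨ moving) ∧ AF atFloor): {DoorClosed, Floor1, DoorOpen, Floor2}.
States satisfying ¬doorOpen → AX atFloor: {DoorOpen, Floor2}.
States satisfying AG (¬doorOpen → AX atFloor): ∅.
States satisfying AX (doorOpen → moving): {Floor1, Floor2}.
States satisfying EX AX (doorOpen → moving): {DoorClosed, Floor1, DoorOpen}.
States satisfying EF (EF (¬doorOpen ∨ moving) ∧ AF atFloor) ∧ AG (¬doorOpen → AX atFloor) ∧ EX AX (doorOpen → moving): ∅.
DoorClosed ∉ Sat(EF (EF (¬doorOpen ∨ moving) ∧ AF atFloor) ∧ AG (¬doorOpen → AX atFloor) ∧ EX AX (doorOpen → moving)).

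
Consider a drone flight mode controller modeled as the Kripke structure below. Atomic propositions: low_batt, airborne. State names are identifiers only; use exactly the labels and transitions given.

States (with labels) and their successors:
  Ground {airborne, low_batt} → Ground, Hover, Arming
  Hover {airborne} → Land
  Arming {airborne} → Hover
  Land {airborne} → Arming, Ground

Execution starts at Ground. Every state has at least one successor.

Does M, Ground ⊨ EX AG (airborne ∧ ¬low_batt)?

Does not hold

States satisfying AG (airborne ∧ ¬low_batt): ∅.
States satisfying EX AG (airborne ∧ ¬low_batt): ∅.
No suitable path/successor from Ground witnesses the formula.
Ground ∉ Sat(EX AG (airborne ∧ ¬low_batt)).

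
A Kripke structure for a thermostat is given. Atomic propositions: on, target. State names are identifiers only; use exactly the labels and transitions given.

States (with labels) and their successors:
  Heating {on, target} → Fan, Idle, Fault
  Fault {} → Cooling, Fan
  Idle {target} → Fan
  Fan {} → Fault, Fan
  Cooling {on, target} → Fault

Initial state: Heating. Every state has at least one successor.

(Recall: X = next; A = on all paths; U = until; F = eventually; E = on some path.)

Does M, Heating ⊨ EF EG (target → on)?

States satisfying EG (target → on): {Heating, Fault, Fan, Cooling}.
States satisfying EF EG (target → on): {Heating, Fault, Idle, Fan, Cooling}.
Some path from Heating reaches a state where EG (target → on) holds.
Heating ∈ Sat(EF EG (target → on)).

Satisfied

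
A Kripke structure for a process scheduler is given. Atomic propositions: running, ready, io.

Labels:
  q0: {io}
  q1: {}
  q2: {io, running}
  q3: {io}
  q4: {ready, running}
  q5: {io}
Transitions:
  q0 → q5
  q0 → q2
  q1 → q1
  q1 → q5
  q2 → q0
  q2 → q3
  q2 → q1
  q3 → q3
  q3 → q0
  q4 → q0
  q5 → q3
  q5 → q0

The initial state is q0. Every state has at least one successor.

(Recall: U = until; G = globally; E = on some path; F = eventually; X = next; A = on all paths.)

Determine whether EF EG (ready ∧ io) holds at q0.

Violated

States satisfying EG (ready ∧ io): ∅.
States satisfying EF EG (ready ∧ io): ∅.
No suitable path/successor from q0 witnesses the formula.
q0 ∉ Sat(EF EG (ready ∧ io)).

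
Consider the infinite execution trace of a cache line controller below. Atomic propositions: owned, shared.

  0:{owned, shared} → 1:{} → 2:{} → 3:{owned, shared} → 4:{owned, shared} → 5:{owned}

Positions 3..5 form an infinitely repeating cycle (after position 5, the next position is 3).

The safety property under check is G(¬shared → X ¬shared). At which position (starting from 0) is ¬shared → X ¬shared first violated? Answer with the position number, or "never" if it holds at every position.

2

Check ¬shared → X ¬shared at each position in order: 0 ✓, 1 ✓.
At position 2 the labels are {} and the next position 3 has {owned, shared}, so ¬shared → X ¬shared is false there. This is the first violation.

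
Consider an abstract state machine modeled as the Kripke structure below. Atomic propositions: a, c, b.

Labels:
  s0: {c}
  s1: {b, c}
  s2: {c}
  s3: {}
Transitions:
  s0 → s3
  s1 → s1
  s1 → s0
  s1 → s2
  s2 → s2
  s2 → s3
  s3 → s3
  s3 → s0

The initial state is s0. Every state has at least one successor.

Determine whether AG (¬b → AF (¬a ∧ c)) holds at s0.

No

States satisfying ¬b → AF (¬a ∧ c): {s0, s1, s2}.
States satisfying AG (¬b → AF (¬a ∧ c)): ∅.
s3 is reachable from s0 and violates ¬b → AF (¬a ∧ c), so AG fails at s0.
s0 ∉ Sat(AG (¬b → AF (¬a ∧ c))).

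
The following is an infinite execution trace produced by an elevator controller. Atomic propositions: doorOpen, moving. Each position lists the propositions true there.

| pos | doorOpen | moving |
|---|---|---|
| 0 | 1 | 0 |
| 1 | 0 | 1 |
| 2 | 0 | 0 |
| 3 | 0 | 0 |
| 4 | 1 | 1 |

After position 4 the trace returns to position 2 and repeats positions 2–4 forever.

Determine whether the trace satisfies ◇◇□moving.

◇□moving is false at every position 0..4, so it never becomes true and ◇◇□moving fails.

Violated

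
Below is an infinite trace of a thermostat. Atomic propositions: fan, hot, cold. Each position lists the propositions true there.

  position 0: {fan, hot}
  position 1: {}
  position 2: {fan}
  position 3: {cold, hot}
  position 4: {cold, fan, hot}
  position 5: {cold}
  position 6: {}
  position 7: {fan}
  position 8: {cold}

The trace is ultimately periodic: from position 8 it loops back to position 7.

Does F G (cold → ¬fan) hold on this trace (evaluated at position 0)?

G (cold → ¬fan) holds at position 5, which is reachable from 0, so F G (cold → ¬fan) holds.

Holds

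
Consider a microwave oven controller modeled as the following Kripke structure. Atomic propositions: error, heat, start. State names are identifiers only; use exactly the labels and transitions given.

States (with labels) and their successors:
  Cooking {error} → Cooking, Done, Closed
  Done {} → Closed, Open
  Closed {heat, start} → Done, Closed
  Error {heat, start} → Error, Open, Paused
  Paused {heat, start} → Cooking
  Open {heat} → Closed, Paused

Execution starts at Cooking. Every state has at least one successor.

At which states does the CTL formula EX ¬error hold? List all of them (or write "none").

States satisfying ¬error: {Done, Closed, Error, Paused, Open}.
States satisfying EX ¬error: {Cooking, Done, Closed, Error, Open}.

{Cooking, Done, Closed, Error, Open}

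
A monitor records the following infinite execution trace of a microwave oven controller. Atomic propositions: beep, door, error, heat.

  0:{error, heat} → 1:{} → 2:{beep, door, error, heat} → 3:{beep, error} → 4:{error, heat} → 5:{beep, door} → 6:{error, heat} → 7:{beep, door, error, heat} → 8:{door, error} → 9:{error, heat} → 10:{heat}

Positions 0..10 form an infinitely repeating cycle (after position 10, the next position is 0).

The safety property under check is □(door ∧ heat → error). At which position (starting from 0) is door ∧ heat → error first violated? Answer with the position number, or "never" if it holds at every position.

never

door ∧ heat → error holds at every position 0..10, and those are all the positions the trace ever visits, so the invariant □(door ∧ heat → error) is never violated.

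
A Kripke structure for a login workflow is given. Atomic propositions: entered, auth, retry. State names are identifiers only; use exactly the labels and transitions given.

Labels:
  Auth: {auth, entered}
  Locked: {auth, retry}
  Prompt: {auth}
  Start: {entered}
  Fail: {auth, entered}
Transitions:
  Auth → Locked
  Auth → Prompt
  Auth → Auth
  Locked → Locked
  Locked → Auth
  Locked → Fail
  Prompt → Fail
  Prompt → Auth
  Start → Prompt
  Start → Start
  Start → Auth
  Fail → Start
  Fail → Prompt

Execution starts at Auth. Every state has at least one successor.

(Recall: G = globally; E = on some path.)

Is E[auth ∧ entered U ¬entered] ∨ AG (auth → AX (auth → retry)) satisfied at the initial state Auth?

States satisfying auth ∧ entered: {Auth, Fail}.
States satisfying ¬entered: {Locked, Prompt}.
States satisfying E[auth ∧ entered U ¬entered]: {Auth, Locked, Prompt, Fail}.
States satisfying auth → AX (auth → retry): {Start}.
States satisfying AG (auth → AX (auth → retry)): ∅.
States satisfying E[auth ∧ entered U ¬entered] ∨ AG (auth → AX (auth → retry)): {Auth, Locked, Prompt, Fail}.
Auth ∈ Sat(E[auth ∧ entered U ¬entered] ∨ AG (auth → AX (auth → retry))).

Holds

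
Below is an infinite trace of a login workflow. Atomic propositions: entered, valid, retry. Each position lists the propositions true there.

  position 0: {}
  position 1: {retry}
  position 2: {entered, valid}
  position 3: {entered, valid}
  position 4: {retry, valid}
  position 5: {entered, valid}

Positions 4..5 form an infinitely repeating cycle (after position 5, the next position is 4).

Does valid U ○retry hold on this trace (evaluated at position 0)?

Yes

Walking from position 0: ○retry first holds at position 0, and valid holds at every earlier position along the way, so valid U ○retry holds.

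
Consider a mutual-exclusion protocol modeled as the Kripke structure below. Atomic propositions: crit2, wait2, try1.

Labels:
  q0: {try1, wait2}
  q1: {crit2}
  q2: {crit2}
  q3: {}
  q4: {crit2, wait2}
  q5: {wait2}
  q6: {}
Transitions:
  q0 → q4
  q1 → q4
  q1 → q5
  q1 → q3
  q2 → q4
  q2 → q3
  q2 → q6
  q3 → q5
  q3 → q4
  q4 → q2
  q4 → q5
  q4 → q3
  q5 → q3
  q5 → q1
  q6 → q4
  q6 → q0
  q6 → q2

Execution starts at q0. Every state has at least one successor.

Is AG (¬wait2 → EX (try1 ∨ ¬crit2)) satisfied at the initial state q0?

States satisfying ¬wait2 → EX (try1 ∨ ¬crit2): {q0, q1, q2, q3, q4, q5, q6}.
States satisfying AG (¬wait2 → EX (try1 ∨ ¬crit2)): {q0, q1, q2, q3, q4, q5, q6}.
Every state reachable from q0 satisfies ¬wait2 → EX (try1 ∨ ¬crit2).
q0 ∈ Sat(AG (¬wait2 → EX (try1 ∨ ¬crit2))).

Satisfied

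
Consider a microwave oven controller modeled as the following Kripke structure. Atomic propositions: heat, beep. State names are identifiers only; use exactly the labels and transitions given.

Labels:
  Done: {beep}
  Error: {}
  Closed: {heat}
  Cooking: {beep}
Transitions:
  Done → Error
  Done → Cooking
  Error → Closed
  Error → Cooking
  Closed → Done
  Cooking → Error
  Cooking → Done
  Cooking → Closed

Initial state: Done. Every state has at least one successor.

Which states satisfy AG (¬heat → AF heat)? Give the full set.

States satisfying ¬heat → AF heat: {Closed}.
States satisfying AG (¬heat → AF heat): ∅.

none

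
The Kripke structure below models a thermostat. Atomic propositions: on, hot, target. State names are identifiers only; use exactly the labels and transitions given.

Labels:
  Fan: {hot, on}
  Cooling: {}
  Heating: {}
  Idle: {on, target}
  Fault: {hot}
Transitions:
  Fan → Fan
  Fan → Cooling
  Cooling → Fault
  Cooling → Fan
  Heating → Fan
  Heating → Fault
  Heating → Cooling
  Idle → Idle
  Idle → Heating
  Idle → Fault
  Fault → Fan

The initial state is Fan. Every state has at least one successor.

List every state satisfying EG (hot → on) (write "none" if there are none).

{Fan, Cooling, Heating, Idle}

States satisfying hot → on: {Fan, Cooling, Heating, Idle}.
States satisfying EG (hot → on): {Fan, Cooling, Heating, Idle}.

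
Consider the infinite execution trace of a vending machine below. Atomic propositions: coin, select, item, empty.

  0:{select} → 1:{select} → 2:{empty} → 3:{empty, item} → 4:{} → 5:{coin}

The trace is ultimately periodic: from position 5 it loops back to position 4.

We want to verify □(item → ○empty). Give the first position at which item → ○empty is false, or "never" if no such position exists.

Check item → ○empty at each position in order: 0 ✓, 1 ✓, 2 ✓.
At position 3 the labels are {empty, item} and the next position 4 has {}, so item → ○empty is false there. This is the first violation.

3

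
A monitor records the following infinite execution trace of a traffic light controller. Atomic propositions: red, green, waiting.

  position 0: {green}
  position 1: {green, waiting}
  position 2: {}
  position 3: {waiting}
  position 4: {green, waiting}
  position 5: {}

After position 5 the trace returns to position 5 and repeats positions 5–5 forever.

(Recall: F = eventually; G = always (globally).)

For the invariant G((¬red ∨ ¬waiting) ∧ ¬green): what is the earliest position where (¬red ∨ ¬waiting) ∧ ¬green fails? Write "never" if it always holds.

At position 0 the labels are {green}, so (¬red ∨ ¬waiting) ∧ ¬green is false there. This is the first violation.

0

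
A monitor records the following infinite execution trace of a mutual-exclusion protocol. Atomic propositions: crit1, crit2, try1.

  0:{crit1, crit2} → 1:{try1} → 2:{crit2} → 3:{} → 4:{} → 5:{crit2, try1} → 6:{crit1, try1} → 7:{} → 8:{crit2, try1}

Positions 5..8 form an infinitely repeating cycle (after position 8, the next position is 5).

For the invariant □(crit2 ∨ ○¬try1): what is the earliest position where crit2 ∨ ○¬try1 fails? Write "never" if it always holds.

4

Check crit2 ∨ ○¬try1 at each position in order: 0 ✓, 1 ✓, 2 ✓, 3 ✓.
At position 4 the labels are {} and the next position 5 has {crit2, try1}, so crit2 ∨ ○¬try1 is false there. This is the first violation.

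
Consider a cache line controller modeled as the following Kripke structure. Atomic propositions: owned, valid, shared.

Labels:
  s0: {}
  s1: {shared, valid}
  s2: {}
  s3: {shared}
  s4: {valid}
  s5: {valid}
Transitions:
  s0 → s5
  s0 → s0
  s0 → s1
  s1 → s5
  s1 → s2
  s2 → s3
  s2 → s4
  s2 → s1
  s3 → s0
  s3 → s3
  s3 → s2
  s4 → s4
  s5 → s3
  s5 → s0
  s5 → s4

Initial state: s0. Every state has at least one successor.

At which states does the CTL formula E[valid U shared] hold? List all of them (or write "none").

{s1, s3, s5}

States satisfying valid: {s1, s4, s5}.
States satisfying shared: {s1, s3}.
States satisfying E[valid U shared]: {s1, s3, s5}.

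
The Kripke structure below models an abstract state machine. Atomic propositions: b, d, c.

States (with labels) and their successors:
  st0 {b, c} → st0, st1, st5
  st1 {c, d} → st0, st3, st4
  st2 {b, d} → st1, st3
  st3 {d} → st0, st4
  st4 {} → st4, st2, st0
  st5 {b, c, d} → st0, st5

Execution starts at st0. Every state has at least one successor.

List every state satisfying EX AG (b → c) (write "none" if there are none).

States satisfying AG (b → c): ∅.
States satisfying EX AG (b → c): ∅.

none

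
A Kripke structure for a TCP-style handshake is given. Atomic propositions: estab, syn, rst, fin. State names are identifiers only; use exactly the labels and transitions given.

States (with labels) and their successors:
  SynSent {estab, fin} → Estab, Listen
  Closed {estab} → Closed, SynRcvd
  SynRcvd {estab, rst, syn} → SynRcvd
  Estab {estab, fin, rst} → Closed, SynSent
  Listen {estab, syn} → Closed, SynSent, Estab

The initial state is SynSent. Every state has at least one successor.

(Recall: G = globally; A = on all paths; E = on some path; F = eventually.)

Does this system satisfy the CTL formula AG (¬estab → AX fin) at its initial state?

States satisfying ¬estab → AX fin: {SynSent, Closed, SynRcvd, Estab, Listen}.
States satisfying AG (¬estab → AX fin): {SynSent, Closed, SynRcvd, Estab, Listen}.
Every state reachable from SynSent satisfies ¬estab → AX fin.
SynSent ∈ Sat(AG (¬estab → AX fin)).

Holds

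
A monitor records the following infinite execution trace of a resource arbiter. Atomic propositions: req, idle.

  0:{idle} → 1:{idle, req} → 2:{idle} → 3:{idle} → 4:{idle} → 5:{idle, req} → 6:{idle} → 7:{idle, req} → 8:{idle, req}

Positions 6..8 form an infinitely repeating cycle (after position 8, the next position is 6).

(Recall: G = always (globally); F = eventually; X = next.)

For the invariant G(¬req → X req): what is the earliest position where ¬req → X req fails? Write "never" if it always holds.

Check ¬req → X req at each position in order: 0 ✓, 1 ✓.
At position 2 the labels are {idle} and the next position 3 has {idle}, so ¬req → X req is false there. This is the first violation.

2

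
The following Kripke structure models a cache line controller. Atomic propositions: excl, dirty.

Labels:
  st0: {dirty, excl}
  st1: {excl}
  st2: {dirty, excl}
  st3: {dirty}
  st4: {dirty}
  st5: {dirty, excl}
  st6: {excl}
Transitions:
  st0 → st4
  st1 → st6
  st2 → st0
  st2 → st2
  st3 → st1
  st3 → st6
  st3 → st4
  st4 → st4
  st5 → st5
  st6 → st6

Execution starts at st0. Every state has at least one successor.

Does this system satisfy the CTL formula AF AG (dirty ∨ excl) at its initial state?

Satisfied

States satisfying AG (dirty ∨ excl): {st0, st1, st2, st3, st4, st5, st6}.
States satisfying AF AG (dirty ∨ excl): {st0, st1, st2, st3, st4, st5, st6}.
st0 ∈ Sat(AF AG (dirty ∨ excl)).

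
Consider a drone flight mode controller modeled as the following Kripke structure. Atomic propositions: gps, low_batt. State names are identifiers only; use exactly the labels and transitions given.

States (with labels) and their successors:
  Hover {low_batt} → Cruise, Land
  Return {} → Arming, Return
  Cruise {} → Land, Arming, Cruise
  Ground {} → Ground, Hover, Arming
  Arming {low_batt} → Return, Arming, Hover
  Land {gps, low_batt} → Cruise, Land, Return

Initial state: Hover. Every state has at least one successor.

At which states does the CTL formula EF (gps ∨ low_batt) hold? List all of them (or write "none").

States satisfying gps ∨ low_batt: {Hover, Arming, Land}.
States satisfying EF (gps ∨ low_batt): {Hover, Return, Cruise, Ground, Arming, Land}.

{Hover, Return, Cruise, Ground, Arming, Land}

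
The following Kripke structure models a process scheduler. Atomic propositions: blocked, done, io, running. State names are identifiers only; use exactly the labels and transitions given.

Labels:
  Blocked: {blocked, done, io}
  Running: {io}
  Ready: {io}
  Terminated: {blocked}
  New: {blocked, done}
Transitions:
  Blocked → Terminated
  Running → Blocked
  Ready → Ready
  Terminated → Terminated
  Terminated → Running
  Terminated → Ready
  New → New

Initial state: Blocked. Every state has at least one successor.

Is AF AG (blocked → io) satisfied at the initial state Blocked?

States satisfying AG (blocked → io): {Ready}.
States satisfying AF AG (blocked → io): {Ready}.
There is a path from Blocked along which AG (blocked → io) never holds.
Blocked ∉ Sat(AF AG (blocked → io)).

Does not hold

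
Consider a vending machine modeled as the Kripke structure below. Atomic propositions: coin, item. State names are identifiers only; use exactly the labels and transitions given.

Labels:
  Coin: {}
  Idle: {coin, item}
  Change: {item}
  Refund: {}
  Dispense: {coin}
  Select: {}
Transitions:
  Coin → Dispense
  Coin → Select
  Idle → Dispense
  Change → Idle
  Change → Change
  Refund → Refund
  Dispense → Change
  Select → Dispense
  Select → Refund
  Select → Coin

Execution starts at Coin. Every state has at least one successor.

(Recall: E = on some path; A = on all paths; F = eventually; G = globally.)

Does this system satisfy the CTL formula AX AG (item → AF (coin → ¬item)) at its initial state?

Satisfied

States satisfying AG (item → AF (coin → ¬item)): {Coin, Idle, Change, Refund, Dispense, Select}.
States satisfying AX AG (item → AF (coin → ¬item)): {Coin, Idle, Change, Refund, Dispense, Select}.
Coin ∈ Sat(AX AG (item → AF (coin → ¬item))).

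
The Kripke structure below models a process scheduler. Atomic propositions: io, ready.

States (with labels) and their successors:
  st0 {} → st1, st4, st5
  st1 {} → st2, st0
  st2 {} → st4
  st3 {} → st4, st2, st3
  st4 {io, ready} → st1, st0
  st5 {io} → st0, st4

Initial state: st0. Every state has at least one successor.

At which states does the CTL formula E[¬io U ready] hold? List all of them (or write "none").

States satisfying ¬io: {st0, st1, st2, st3}.
States satisfying ready: {st4}.
States satisfying E[¬io U ready]: {st0, st1, st2, st3, st4}.

{st0, st1, st2, st3, st4}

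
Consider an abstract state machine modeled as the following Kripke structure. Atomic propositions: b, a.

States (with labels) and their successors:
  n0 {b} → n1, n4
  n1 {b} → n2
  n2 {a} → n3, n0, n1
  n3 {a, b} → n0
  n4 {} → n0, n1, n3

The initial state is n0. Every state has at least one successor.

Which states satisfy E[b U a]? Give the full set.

States satisfying b: {n0, n1, n3}.
States satisfying a: {n2, n3}.
States satisfying E[b U a]: {n0, n1, n2, n3}.

{n0, n1, n2, n3}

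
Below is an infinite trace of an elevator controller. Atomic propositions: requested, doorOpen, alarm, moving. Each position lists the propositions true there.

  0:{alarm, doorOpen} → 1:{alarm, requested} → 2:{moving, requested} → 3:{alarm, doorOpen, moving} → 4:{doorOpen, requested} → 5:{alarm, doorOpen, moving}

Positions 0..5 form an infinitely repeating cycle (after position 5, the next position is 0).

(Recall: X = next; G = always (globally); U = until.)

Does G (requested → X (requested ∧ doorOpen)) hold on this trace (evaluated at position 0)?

requested → X (requested ∧ doorOpen) must hold at every position from 0 onward. It fails at position 1, so G (requested → X (requested ∧ doorOpen)) is false.
Positions where requested holds: 1, 2, 4.
Check X (requested ∧ doorOpen) at each: 1→fails, 2→fails, 4→fails.

No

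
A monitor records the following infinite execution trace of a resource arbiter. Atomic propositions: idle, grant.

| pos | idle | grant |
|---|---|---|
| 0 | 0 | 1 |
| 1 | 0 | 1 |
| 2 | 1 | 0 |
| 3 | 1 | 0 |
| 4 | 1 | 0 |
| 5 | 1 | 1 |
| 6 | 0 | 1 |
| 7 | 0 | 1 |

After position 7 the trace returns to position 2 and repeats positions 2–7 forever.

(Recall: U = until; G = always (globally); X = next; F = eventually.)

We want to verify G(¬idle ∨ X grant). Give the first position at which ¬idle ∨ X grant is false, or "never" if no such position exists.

Check ¬idle ∨ X grant at each position in order: 0 ✓, 1 ✓.
At position 2 the labels are {idle} and the next position 3 has {idle}, so ¬idle ∨ X grant is false there. This is the first violation.

2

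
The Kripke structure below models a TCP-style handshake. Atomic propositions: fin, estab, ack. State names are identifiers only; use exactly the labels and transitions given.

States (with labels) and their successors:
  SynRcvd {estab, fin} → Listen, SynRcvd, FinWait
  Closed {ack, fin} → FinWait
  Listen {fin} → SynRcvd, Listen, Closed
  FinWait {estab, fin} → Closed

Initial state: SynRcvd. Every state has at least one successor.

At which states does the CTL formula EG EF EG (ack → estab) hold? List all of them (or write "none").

States satisfying EF EG (ack → estab): {SynRcvd, Listen}.
States satisfying EG EF EG (ack → estab): {SynRcvd, Listen}.

{SynRcvd, Listen}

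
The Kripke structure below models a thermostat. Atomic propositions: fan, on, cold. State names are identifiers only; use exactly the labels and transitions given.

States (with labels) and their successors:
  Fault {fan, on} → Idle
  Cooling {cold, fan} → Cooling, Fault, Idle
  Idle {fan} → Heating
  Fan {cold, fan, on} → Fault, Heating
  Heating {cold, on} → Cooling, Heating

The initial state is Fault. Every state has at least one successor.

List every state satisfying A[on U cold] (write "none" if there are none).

States satisfying on: {Fault, Fan, Heating}.
States satisfying cold: {Cooling, Fan, Heating}.
States satisfying A[on U cold]: {Cooling, Fan, Heating}.

{Cooling, Fan, Heating}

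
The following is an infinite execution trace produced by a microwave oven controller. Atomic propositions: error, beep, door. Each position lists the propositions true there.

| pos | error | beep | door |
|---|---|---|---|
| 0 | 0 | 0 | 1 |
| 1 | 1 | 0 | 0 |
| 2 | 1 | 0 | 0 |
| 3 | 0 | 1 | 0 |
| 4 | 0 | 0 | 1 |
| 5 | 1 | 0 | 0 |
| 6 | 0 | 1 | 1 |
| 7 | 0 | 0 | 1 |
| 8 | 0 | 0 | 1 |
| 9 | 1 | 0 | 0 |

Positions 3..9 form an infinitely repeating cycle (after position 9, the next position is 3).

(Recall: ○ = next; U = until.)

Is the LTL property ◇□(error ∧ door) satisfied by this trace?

No

□(error ∧ door) is false at every position 0..9, so it never becomes true and ◇□(error ∧ door) fails.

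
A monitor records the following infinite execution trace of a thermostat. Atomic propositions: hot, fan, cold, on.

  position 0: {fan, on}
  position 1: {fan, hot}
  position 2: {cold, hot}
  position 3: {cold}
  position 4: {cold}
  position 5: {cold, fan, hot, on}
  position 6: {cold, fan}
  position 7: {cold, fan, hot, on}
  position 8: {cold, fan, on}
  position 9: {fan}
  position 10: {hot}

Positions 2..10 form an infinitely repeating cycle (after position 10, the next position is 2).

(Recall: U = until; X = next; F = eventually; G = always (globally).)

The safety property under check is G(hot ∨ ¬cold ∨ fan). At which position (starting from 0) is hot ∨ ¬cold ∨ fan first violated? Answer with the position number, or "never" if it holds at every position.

Check hot ∨ ¬cold ∨ fan at each position in order: 0 ✓, 1 ✓, 2 ✓.
At position 3 the labels are {cold}, so hot ∨ ¬cold ∨ fan is false there. This is the first violation.

3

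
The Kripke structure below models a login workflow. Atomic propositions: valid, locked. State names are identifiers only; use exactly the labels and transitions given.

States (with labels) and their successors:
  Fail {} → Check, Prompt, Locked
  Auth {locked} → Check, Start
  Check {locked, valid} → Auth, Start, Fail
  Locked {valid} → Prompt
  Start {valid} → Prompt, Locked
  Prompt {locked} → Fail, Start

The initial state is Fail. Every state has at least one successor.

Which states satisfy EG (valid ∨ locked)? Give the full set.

{Auth, Check, Locked, Start, Prompt}

States satisfying valid ∨ locked: {Auth, Check, Locked, Start, Prompt}.
States satisfying EG (valid ∨ locked): {Auth, Check, Locked, Start, Prompt}.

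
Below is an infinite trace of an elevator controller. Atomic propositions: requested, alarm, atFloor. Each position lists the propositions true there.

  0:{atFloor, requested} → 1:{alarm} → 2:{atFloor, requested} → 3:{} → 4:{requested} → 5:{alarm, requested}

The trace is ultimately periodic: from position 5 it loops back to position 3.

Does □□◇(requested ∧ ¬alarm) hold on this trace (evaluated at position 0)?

Yes

□◇(requested ∧ ¬alarm) holds at every position 0..5, and those are all positions ever visited, so □□◇(requested ∧ ¬alarm) holds.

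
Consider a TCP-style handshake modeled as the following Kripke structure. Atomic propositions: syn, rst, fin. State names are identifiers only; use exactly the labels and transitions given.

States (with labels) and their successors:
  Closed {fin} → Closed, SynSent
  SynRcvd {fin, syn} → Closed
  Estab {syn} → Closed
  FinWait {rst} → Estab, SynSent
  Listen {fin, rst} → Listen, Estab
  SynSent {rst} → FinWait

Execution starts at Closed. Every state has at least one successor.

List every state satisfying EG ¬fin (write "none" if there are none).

{FinWait, SynSent}

States satisfying ¬fin: {Estab, FinWait, SynSent}.
States satisfying EG ¬fin: {FinWait, SynSent}.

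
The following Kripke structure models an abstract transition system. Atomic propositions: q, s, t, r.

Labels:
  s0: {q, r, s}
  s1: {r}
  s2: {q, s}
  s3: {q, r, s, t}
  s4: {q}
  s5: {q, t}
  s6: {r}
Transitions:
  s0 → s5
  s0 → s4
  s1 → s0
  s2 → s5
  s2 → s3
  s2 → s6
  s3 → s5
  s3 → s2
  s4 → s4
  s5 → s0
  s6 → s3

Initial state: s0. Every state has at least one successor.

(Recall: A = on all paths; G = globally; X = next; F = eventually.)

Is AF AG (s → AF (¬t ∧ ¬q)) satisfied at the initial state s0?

No

States satisfying AG (s → AF (¬t ∧ ¬q)): {s4}.
States satisfying AF AG (s → AF (¬t ∧ ¬q)): {s4}.
There is a path from s0 along which AG (s → AF (¬t ∧ ¬q)) never holds.
s0 ∉ Sat(AF AG (s → AF (¬t ∧ ¬q))).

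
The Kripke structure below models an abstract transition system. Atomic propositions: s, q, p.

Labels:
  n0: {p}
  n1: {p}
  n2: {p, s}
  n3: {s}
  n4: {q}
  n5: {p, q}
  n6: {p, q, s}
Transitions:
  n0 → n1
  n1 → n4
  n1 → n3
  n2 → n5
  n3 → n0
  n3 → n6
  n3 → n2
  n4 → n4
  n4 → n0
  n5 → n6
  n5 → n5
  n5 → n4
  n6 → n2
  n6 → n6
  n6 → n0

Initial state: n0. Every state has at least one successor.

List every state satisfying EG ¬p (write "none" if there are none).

{n4}

States satisfying ¬p: {n3, n4}.
States satisfying EG ¬p: {n4}.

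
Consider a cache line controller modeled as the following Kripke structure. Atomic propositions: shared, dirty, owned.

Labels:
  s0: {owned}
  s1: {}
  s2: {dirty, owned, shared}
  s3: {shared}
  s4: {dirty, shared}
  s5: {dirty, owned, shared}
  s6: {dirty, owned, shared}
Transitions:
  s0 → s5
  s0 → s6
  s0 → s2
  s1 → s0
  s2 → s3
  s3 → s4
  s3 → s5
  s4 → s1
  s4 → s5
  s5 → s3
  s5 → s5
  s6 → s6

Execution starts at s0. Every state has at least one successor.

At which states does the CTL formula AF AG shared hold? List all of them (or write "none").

{s6}

States satisfying AG shared: {s6}.
States satisfying AF AG shared: {s6}.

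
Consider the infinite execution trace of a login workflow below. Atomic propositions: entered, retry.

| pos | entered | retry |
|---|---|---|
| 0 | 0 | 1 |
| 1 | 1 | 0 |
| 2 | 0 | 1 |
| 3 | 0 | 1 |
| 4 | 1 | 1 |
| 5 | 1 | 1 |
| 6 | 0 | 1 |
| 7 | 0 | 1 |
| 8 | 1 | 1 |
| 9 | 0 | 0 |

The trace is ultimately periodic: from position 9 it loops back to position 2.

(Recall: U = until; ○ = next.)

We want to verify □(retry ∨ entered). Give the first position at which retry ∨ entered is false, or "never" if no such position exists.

9

Check retry ∨ entered at each position in order: 0 ✓, 1 ✓, 2 ✓, 3 ✓, 4 ✓, 5 ✓, 6 ✓, 7 ✓, 8 ✓.
At position 9 the labels are {}, so retry ∨ entered is false there. This is the first violation.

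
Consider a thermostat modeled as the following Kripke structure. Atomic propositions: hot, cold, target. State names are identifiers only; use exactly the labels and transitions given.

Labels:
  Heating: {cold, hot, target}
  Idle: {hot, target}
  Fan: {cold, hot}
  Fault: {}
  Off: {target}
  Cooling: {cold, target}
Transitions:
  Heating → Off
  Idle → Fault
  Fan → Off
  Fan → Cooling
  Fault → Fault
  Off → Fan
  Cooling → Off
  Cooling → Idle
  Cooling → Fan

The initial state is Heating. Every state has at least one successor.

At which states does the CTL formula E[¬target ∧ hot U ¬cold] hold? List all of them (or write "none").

{Idle, Fan, Fault, Off}

States satisfying ¬target ∧ hot: {Fan}.
States satisfying ¬cold: {Idle, Fault, Off}.
States satisfying E[¬target ∧ hot U ¬cold]: {Idle, Fan, Fault, Off}.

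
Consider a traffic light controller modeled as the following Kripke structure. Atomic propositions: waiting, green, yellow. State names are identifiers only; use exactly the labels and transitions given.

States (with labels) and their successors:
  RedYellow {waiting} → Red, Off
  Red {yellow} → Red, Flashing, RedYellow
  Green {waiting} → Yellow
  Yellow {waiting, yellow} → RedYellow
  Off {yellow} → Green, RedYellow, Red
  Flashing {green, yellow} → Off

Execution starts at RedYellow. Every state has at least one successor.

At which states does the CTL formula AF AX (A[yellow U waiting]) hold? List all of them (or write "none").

States satisfying AX (A[yellow U waiting]): {Green, Yellow}.
States satisfying AF AX (A[yellow U waiting]): {Green, Yellow}.

{Green, Yellow}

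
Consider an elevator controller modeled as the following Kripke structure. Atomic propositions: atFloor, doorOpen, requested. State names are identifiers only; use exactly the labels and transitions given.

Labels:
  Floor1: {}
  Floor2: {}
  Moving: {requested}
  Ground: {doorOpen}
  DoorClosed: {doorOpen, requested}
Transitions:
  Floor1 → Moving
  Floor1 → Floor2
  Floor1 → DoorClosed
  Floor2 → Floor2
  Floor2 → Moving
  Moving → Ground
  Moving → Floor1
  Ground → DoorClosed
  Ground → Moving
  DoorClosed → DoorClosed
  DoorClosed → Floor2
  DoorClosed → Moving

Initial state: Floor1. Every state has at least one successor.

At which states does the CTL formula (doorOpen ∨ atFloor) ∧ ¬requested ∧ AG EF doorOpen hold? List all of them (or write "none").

States satisfying doorOpen ∨ atFloor: {Ground, DoorClosed}.
States satisfying ¬requested: {Floor1, Floor2, Ground}.
States satisfying (doorOpen ∨ atFloor) ∧ ¬requested: {Ground}.
States satisfying EF doorOpen: {Floor1, Floor2, Moving, Ground, DoorClosed}.
States satisfying AG EF doorOpen: {Floor1, Floor2, Moving, Ground, DoorClosed}.
States satisfying (doorOpen ∨ atFloor) ∧ ¬requested ∧ AG EF doorOpen: {Ground}.

{Ground}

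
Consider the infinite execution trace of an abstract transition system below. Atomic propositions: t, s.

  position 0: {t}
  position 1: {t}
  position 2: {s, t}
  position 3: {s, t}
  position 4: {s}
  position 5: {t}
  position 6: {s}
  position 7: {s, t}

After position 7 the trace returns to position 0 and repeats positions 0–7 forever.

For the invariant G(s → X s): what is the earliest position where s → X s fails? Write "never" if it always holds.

4

Check s → X s at each position in order: 0 ✓, 1 ✓, 2 ✓, 3 ✓.
At position 4 the labels are {s} and the next position 5 has {t}, so s → X s is false there. This is the first violation.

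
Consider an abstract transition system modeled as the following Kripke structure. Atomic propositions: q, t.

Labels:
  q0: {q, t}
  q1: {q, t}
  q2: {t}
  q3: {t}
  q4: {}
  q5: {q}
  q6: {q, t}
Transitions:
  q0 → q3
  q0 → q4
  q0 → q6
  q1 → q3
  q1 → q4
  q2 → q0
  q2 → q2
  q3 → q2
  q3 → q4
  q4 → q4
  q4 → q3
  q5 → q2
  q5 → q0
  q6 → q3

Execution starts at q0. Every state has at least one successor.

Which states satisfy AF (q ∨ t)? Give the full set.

States satisfying q ∨ t: {q0, q1, q2, q3, q5, q6}.
States satisfying AF (q ∨ t): {q0, q1, q2, q3, q5, q6}.

{q0, q1, q2, q3, q5, q6}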